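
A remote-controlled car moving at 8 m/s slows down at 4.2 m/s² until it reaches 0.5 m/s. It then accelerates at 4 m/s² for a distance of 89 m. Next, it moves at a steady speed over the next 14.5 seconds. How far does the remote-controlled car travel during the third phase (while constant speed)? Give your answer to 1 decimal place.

387.0 m

Phase 1 (decelerating): v₀ = 8.00 m/s, a = -4.2 m/s².
v = v₀ + at → t = (0.5 − 8.00) / -4.2 = 1.79 s
v² = v₀² + 2aΔx → Δx = (0.5² − 8.00²)/(2·-4.2) = 7.59 m

Phase 2 (accelerating): v₀ = 0.500 m/s, a = 4 m/s².
v² = v₀² + 2aΔx = 0.500² + 2·4·89 = 712 → v = 26.7 m/s
t = (v − v₀)/a = (26.7 − 0.500)/4 = 6.55 s

Phase 3 (constant speed): v₀ = 26.7 m/s, a = 0 m/s².
v = v₀ + at = 26.7 + (0)(14.5) = 26.7 m/s
Δx = v₀t + ½at² = 26.7·14.5 + 0.5·0·14.5² = 387 m
Distance in phase 3 = 387 m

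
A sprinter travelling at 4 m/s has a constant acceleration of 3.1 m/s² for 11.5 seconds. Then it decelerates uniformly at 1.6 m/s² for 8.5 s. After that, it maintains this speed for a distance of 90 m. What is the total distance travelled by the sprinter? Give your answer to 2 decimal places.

Phase 1 (accelerating): v₀ = 4.00 m/s, a = 3.1 m/s².
v = v₀ + at = 4.00 + (3.1)(11.5) = 39.6 m/s
Δx = v₀t + ½at² = 4.00·11.5 + 0.5·3.1·11.5² = 251 m

Phase 2 (decelerating): v₀ = 39.6 m/s, a = -1.6 m/s².
v = v₀ + at = 39.6 + (-1.6)(8.5) = 26.0 m/s
Δx = v₀t + ½at² = 39.6·8.5 + 0.5·-1.6·8.5² = 279 m

Phase 3 (constant speed): v₀ = 26.0 m/s, a = 0 m/s².
Constant speed: t = d/v = 90/26.0 = 3.45 s
Total distance = 251 + 279 + 90.0 = 620 m

620.21 m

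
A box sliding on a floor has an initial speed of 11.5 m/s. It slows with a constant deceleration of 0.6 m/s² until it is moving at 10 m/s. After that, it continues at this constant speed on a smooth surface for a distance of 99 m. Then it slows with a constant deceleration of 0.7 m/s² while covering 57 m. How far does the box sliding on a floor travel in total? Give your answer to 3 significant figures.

Phase 1 (decelerating): v₀ = 11.5 m/s, a = -0.6 m/s².
v = v₀ + at → t = (10 − 11.5) / -0.6 = 2.50 s
v² = v₀² + 2aΔx → Δx = (10² − 11.5²)/(2·-0.6) = 26.9 m

Phase 2 (constant speed): v₀ = 10.0 m/s, a = 0 m/s².
Constant speed: t = d/v = 99/10.0 = 9.90 s

Phase 3 (decelerating): v₀ = 10.0 m/s, a = -0.7 m/s².
v² = v₀² + 2aΔx = 10.0² + 2·-0.7·57 = 20.2 → v = 4.49 m/s
t = (v − v₀)/a = (4.49 − 10.0)/-0.7 = 7.87 s
Total distance = 26.9 + 99.0 + 57.0 = 183 m

183 m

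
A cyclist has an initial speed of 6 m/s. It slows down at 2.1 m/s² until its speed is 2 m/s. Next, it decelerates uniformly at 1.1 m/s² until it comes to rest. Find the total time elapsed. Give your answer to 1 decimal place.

Phase 1 (decelerating): v₀ = 6.00 m/s, a = -2.1 m/s².
v = v₀ + at → t = (2 − 6.00) / -2.1 = 1.90 s
v² = v₀² + 2aΔx → Δx = (2² − 6.00²)/(2·-2.1) = 7.62 m

Phase 2 (decelerating): v₀ = 2.00 m/s, a = -1.1 m/s².
v = v₀ + at → t = (0 − 2.00) / -1.1 = 1.82 s
v² = v₀² + 2aΔx → Δx = (0² − 2.00²)/(2·-1.1) = 1.82 m
Total time = 1.90 + 1.82 = 3.72 s

3.7 s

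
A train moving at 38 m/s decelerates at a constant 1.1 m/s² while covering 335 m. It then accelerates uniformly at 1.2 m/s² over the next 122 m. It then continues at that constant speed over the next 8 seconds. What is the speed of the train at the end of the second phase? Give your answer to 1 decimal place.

31.6 m/s

Phase 1 (decelerating): v₀ = 38.0 m/s, a = -1.1 m/s².
v² = v₀² + 2aΔx = 38.0² + 2·-1.1·335 = 707 → v = 26.6 m/s
t = (v − v₀)/a = (26.6 − 38.0)/-1.1 = 10.4 s

Phase 2 (accelerating): v₀ = 26.6 m/s, a = 1.2 m/s².
v² = v₀² + 2aΔx = 26.6² + 2·1.2·122 = 1000 → v = 31.6 m/s
t = (v − v₀)/a = (31.6 − 26.6)/1.2 = 4.19 s
Speed at end of phase 2 = 31.6 m/s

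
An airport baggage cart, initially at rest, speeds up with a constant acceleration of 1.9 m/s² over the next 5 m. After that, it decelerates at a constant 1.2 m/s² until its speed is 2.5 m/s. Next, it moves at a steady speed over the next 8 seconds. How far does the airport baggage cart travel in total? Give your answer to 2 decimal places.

Phase 1 (accelerating): v₀ = 0 m/s, a = 1.9 m/s².
v² = v₀² + 2aΔx = 0² + 2·1.9·5 = 19.0 → v = 4.36 m/s
t = (v − v₀)/a = (4.36 − 0)/1.9 = 2.29 s

Phase 2 (decelerating): v₀ = 4.36 m/s, a = -1.2 m/s².
v = v₀ + at → t = (2.5 − 4.36) / -1.2 = 1.55 s
v² = v₀² + 2aΔx → Δx = (2.5² − 4.36²)/(2·-1.2) = 5.31 m

Phase 3 (constant speed): v₀ = 2.50 m/s, a = 0 m/s².
v = v₀ + at = 2.50 + (0)(8) = 2.50 m/s
Δx = v₀t + ½at² = 2.50·8 + 0.5·0·8² = 20.0 m
Total distance = 5.00 + 5.31 + 20.0 = 30.3 m

30.31 m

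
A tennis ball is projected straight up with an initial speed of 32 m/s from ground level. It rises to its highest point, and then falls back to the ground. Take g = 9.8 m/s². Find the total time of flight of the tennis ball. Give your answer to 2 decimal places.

6.53 s

Phase 1 (rising): v₀ = 32.0 m/s, a = -9.8 m/s².
v = v₀ + at → t = (0 − 32.0) / -9.8 = 3.27 s
v² = v₀² + 2aΔx → Δx = (0² − 32.0²)/(2·-9.8) = 52.2 m

Phase 2 (falling): v₀ = 0 m/s, a = -9.8 m/s².
Falls 52.2 m from rest: t = √(2·52.2/9.8) = 3.27 s; v = g·t = 32.0 m/s.
Total time = 3.27 + 3.27 = 6.53 s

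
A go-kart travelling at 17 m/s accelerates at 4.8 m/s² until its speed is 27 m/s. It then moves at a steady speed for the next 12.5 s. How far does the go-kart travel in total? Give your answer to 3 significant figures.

383 m

Phase 1 (accelerating): v₀ = 17.0 m/s, a = 4.8 m/s².
v = v₀ + at → t = (27 − 17.0) / 4.8 = 2.08 s
v² = v₀² + 2aΔx → Δx = (27² − 17.0²)/(2·4.8) = 45.8 m

Phase 2 (constant speed): v₀ = 27.0 m/s, a = 0 m/s².
v = v₀ + at = 27.0 + (0)(12.5) = 27.0 m/s
Δx = v₀t + ½at² = 27.0·12.5 + 0.5·0·12.5² = 338 m
Total distance = 45.8 + 338 = 383 m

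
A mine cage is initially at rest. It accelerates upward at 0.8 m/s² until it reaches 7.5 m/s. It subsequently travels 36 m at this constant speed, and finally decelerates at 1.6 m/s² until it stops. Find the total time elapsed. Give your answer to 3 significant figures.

18.9 s

Phase 1 (accelerating): v₀ = 0 m/s, a = 0.8 m/s².
v = v₀ + at → t = (7.5 − 0) / 0.8 = 9.38 s
v² = v₀² + 2aΔx → Δx = (7.5² − 0²)/(2·0.8) = 35.2 m

Phase 2 (constant speed): v₀ = 7.50 m/s, a = 0 m/s².
Constant speed: t = d/v = 36/7.50 = 4.80 s

Phase 3 (decelerating): v₀ = 7.50 m/s, a = -1.6 m/s².
v = v₀ + at → t = (0 − 7.50) / -1.6 = 4.69 s
v² = v₀² + 2aΔx → Δx = (0² − 7.50²)/(2·-1.6) = 17.6 m
Total time = 9.38 + 4.80 + 4.69 = 18.9 s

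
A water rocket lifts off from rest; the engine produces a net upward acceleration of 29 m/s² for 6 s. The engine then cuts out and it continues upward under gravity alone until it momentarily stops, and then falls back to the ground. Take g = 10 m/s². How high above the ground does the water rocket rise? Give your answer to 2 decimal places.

Phase 1 (powered ascent): v₀ = 0 m/s, a = 29 m/s².
v = v₀ + at = 0 + (29)(6) = 174 m/s
Δx = v₀t + ½at² = 0·6 + 0.5·29·6² = 522 m

Phase 2 (coasting upward): v₀ = 174 m/s, a = -10 m/s².
v = v₀ + at → t = (0 − 174) / -10 = 17.4 s
v² = v₀² + 2aΔx → Δx = (0² − 174²)/(2·-10) = 1510 m
Maximum height = 522 + 1510 = 2040 m

2035.80 m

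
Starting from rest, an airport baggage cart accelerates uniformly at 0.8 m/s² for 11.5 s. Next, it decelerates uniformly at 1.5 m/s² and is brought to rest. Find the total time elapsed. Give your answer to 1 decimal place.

17.6 s

Phase 1 (accelerating): v₀ = 0 m/s, a = 0.8 m/s².
v = v₀ + at = 0 + (0.8)(11.5) = 9.20 m/s
Δx = v₀t + ½at² = 0·11.5 + 0.5·0.8·11.5² = 52.9 m

Phase 2 (decelerating): v₀ = 9.20 m/s, a = -1.5 m/s².
v = v₀ + at → t = (0 − 9.20) / -1.5 = 6.13 s
v² = v₀² + 2aΔx → Δx = (0² − 9.20²)/(2·-1.5) = 28.2 m
Total time = 11.5 + 6.13 = 17.6 s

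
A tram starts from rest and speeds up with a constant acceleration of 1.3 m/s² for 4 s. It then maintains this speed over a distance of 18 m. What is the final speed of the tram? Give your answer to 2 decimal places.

5.20 m/s

Phase 1 (accelerating): v₀ = 0 m/s, a = 1.3 m/s².
v = v₀ + at = 0 + (1.3)(4) = 5.20 m/s
Δx = v₀t + ½at² = 0·4 + 0.5·1.3·4² = 10.4 m

Phase 2 (constant speed): v₀ = 5.20 m/s, a = 0 m/s².
Constant speed: t = d/v = 18/5.20 = 3.46 s
Final speed = 5.20 m/s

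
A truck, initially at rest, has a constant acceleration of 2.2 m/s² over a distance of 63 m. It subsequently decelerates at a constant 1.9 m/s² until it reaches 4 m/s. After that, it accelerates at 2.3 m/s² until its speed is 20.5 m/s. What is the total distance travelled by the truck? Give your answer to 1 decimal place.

Phase 1 (accelerating): v₀ = 0 m/s, a = 2.2 m/s².
v² = v₀² + 2aΔx = 0² + 2·2.2·63 = 277 → v = 16.6 m/s
t = (v − v₀)/a = (16.6 − 0)/2.2 = 7.57 s

Phase 2 (decelerating): v₀ = 16.6 m/s, a = -1.9 m/s².
v = v₀ + at → t = (4 − 16.6) / -1.9 = 6.66 s
v² = v₀² + 2aΔx → Δx = (4² − 16.6²)/(2·-1.9) = 68.7 m

Phase 3 (accelerating): v₀ = 4.00 m/s, a = 2.3 m/s².
v = v₀ + at → t = (20.5 − 4.00) / 2.3 = 7.17 s
v² = v₀² + 2aΔx → Δx = (20.5² − 4.00²)/(2·2.3) = 87.9 m
Total distance = 63.0 + 68.7 + 87.9 = 220 m

219.6 m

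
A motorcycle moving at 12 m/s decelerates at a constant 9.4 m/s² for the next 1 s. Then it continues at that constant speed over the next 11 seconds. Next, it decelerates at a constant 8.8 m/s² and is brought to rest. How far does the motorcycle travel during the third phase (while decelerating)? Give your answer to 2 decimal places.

Phase 1 (decelerating): v₀ = 12.0 m/s, a = -9.4 m/s².
v = v₀ + at = 12.0 + (-9.4)(1) = 2.60 m/s
Δx = v₀t + ½at² = 12.0·1 + 0.5·-9.4·1² = 7.30 m

Phase 2 (constant speed): v₀ = 2.60 m/s, a = 0 m/s².
v = v₀ + at = 2.60 + (0)(11) = 2.60 m/s
Δx = v₀t + ½at² = 2.60·11 + 0.5·0·11² = 28.6 m

Phase 3 (decelerating): v₀ = 2.60 m/s, a = -8.8 m/s².
v = v₀ + at → t = (0 − 2.60) / -8.8 = 0.295 s
v² = v₀² + 2aΔx → Δx = (0² − 2.60²)/(2·-8.8) = 0.384 m
Distance in phase 3 = 0.384 m

0.38 m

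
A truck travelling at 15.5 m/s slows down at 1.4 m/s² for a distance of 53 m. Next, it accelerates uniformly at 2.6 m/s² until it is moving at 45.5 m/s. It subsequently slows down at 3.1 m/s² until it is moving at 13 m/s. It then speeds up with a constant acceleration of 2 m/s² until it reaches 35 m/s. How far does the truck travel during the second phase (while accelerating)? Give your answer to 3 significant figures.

Phase 1 (decelerating): v₀ = 15.5 m/s, a = -1.4 m/s².
v² = v₀² + 2aΔx = 15.5² + 2·-1.4·53 = 91.9 → v = 9.58 m/s
t = (v − v₀)/a = (9.58 − 15.5)/-1.4 = 4.23 s

Phase 2 (accelerating): v₀ = 9.58 m/s, a = 2.6 m/s².
v = v₀ + at → t = (45.5 − 9.58) / 2.6 = 13.8 s
v² = v₀² + 2aΔx → Δx = (45.5² − 9.58²)/(2·2.6) = 380 m
Distance in phase 2 = 380 m

380 m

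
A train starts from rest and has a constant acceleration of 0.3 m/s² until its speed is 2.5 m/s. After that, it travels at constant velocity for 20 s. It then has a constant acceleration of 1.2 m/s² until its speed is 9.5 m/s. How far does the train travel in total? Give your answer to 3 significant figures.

95.4 m

Phase 1 (accelerating): v₀ = 0 m/s, a = 0.3 m/s².
v = v₀ + at → t = (2.5 − 0) / 0.3 = 8.33 s
v² = v₀² + 2aΔx → Δx = (2.5² − 0²)/(2·0.3) = 10.4 m

Phase 2 (constant speed): v₀ = 2.50 m/s, a = 0 m/s².
v = v₀ + at = 2.50 + (0)(20) = 2.50 m/s
Δx = v₀t + ½at² = 2.50·20 + 0.5·0·20² = 50.0 m

Phase 3 (accelerating): v₀ = 2.50 m/s, a = 1.2 m/s².
v = v₀ + at → t = (9.5 − 2.50) / 1.2 = 5.83 s
v² = v₀² + 2aΔx → Δx = (9.5² − 2.50²)/(2·1.2) = 35.0 m
Total distance = 10.4 + 50.0 + 35.0 = 95.4 m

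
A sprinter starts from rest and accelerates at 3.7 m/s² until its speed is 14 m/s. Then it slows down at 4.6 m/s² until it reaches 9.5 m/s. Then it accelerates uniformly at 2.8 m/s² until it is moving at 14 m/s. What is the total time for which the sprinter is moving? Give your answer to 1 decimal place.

Phase 1 (accelerating): v₀ = 0 m/s, a = 3.7 m/s².
v = v₀ + at → t = (14 − 0) / 3.7 = 3.78 s
v² = v₀² + 2aΔx → Δx = (14² − 0²)/(2·3.7) = 26.5 m

Phase 2 (decelerating): v₀ = 14.0 m/s, a = -4.6 m/s².
v = v₀ + at → t = (9.5 − 14.0) / -4.6 = 0.978 s
v² = v₀² + 2aΔx → Δx = (9.5² − 14.0²)/(2·-4.6) = 11.5 m

Phase 3 (accelerating): v₀ = 9.50 m/s, a = 2.8 m/s².
v = v₀ + at → t = (14 − 9.50) / 2.8 = 1.61 s
v² = v₀² + 2aΔx → Δx = (14² − 9.50²)/(2·2.8) = 18.9 m
Total time = 3.78 + 0.978 + 1.61 = 6.37 s

6.4 s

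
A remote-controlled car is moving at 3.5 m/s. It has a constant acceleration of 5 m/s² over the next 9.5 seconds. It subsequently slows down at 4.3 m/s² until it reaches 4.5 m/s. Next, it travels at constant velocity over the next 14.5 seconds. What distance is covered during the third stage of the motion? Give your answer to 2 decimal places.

Phase 1 (accelerating): v₀ = 3.50 m/s, a = 5 m/s².
v = v₀ + at = 3.50 + (5)(9.5) = 51.0 m/s
Δx = v₀t + ½at² = 3.50·9.5 + 0.5·5·9.5² = 259 m

Phase 2 (decelerating): v₀ = 51.0 m/s, a = -4.3 m/s².
v = v₀ + at → t = (4.5 − 51.0) / -4.3 = 10.8 s
v² = v₀² + 2aΔx → Δx = (4.5² − 51.0²)/(2·-4.3) = 300 m

Phase 3 (constant speed): v₀ = 4.50 m/s, a = 0 m/s².
v = v₀ + at = 4.50 + (0)(14.5) = 4.50 m/s
Δx = v₀t + ½at² = 4.50·14.5 + 0.5·0·14.5² = 65.2 m
Distance in phase 3 = 65.2 m

65.25 m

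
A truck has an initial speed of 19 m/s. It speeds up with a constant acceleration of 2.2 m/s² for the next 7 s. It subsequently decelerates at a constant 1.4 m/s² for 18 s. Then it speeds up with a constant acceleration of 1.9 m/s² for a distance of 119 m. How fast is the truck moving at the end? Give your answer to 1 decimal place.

23.2 m/s

Phase 1 (accelerating): v₀ = 19.0 m/s, a = 2.2 m/s².
v = v₀ + at = 19.0 + (2.2)(7) = 34.4 m/s
Δx = v₀t + ½at² = 19.0·7 + 0.5·2.2·7² = 187 m

Phase 2 (decelerating): v₀ = 34.4 m/s, a = -1.4 m/s².
v = v₀ + at = 34.4 + (-1.4)(18) = 9.20 m/s
Δx = v₀t + ½at² = 34.4·18 + 0.5·-1.4·18² = 392 m

Phase 3 (accelerating): v₀ = 9.20 m/s, a = 1.9 m/s².
v² = v₀² + 2aΔx = 9.20² + 2·1.9·119 = 537 → v = 23.2 m/s
t = (v − v₀)/a = (23.2 − 9.20)/1.9 = 7.35 s
Final speed = 23.2 m/s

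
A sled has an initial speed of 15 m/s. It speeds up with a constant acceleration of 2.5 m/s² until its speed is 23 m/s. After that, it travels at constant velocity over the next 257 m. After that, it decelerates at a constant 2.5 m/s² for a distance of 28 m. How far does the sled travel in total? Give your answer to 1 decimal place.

Phase 1 (accelerating): v₀ = 15.0 m/s, a = 2.5 m/s².
v = v₀ + at → t = (23 − 15.0) / 2.5 = 3.20 s
v² = v₀² + 2aΔx → Δx = (23² − 15.0²)/(2·2.5) = 60.8 m

Phase 2 (constant speed): v₀ = 23.0 m/s, a = 0 m/s².
Constant speed: t = d/v = 257/23.0 = 11.2 s

Phase 3 (decelerating): v₀ = 23.0 m/s, a = -2.5 m/s².
v² = v₀² + 2aΔx = 23.0² + 2·-2.5·28 = 389 → v = 19.7 m/s
t = (v − v₀)/a = (19.7 − 23.0)/-2.5 = 1.31 s
Total distance = 60.8 + 257 + 28.0 = 346 m

345.8 m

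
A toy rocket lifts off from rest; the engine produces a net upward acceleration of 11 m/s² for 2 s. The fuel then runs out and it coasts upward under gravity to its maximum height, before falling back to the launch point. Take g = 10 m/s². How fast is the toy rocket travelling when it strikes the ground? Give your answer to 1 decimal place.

30.4 m/s

Phase 1 (powered ascent): v₀ = 0 m/s, a = 11 m/s².
v = v₀ + at = 0 + (11)(2) = 22.0 m/s
Δx = v₀t + ½at² = 0·2 + 0.5·11·2² = 22.0 m

Phase 2 (coasting upward): v₀ = 22.0 m/s, a = -10 m/s².
v = v₀ + at → t = (0 − 22.0) / -10 = 2.20 s
v² = v₀² + 2aΔx → Δx = (0² − 22.0²)/(2·-10) = 24.2 m

Phase 3 (free fall): v₀ = 0 m/s, a = -10 m/s².
Falls 46.2 m from rest: t = √(2·46.2/10) = 3.04 s; v = g·t = 30.4 m/s.
Impact speed = 30.4 m/s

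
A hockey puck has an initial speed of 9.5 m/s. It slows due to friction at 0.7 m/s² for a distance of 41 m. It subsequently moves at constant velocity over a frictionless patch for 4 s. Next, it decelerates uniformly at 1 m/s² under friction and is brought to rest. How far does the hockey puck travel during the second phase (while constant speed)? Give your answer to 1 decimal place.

22.9 m

Phase 1 (decelerating): v₀ = 9.50 m/s, a = -0.7 m/s².
v² = v₀² + 2aΔx = 9.50² + 2·-0.7·41 = 32.9 → v = 5.73 m/s
t = (v − v₀)/a = (5.73 − 9.50)/-0.7 = 5.38 s

Phase 2 (constant speed): v₀ = 5.73 m/s, a = 0 m/s².
v = v₀ + at = 5.73 + (0)(4) = 5.73 m/s
Δx = v₀t + ½at² = 5.73·4 + 0.5·0·4² = 22.9 m
Distance in phase 2 = 22.9 m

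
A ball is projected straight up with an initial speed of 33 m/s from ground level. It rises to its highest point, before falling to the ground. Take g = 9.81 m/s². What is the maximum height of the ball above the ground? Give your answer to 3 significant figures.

55.5 m

Phase 1 (rising): v₀ = 33.0 m/s, a = -9.81 m/s².
v = v₀ + at → t = (0 − 33.0) / -9.81 = 3.36 s
v² = v₀² + 2aΔx → Δx = (0² − 33.0²)/(2·-9.81) = 55.5 m
Maximum height = 55.5 m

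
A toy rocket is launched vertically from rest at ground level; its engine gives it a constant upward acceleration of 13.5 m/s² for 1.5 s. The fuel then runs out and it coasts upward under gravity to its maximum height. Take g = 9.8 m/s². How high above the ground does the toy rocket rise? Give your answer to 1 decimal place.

36.1 m

Phase 1 (powered ascent): v₀ = 0 m/s, a = 13.5 m/s².
v = v₀ + at = 0 + (13.5)(1.5) = 20.2 m/s
Δx = v₀t + ½at² = 0·1.5 + 0.5·13.5·1.5² = 15.2 m

Phase 2 (coasting upward): v₀ = 20.2 m/s, a = -9.8 m/s².
v = v₀ + at → t = (0 − 20.2) / -9.8 = 2.07 s
v² = v₀² + 2aΔx → Δx = (0² − 20.2²)/(2·-9.8) = 20.9 m
Maximum height = 15.2 + 20.9 = 36.1 m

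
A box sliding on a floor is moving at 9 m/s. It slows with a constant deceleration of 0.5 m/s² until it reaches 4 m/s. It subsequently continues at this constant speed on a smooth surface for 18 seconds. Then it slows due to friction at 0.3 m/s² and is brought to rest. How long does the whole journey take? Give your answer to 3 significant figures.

41.3 s

Phase 1 (decelerating): v₀ = 9.00 m/s, a = -0.5 m/s².
v = v₀ + at → t = (4 − 9.00) / -0.5 = 10.0 s
v² = v₀² + 2aΔx → Δx = (4² − 9.00²)/(2·-0.5) = 65.0 m

Phase 2 (constant speed): v₀ = 4.00 m/s, a = 0 m/s².
v = v₀ + at = 4.00 + (0)(18) = 4.00 m/s
Δx = v₀t + ½at² = 4.00·18 + 0.5·0·18² = 72.0 m

Phase 3 (decelerating): v₀ = 4.00 m/s, a = -0.3 m/s².
v = v₀ + at → t = (0 − 4.00) / -0.3 = 13.3 s
v² = v₀² + 2aΔx → Δx = (0² − 4.00²)/(2·-0.3) = 26.7 m
Total time = 10.0 + 18.0 + 13.3 = 41.3 s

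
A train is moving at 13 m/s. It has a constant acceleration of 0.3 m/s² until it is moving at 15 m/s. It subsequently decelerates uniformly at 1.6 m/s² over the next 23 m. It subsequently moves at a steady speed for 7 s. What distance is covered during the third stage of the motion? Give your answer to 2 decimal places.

86.13 m

Phase 1 (accelerating): v₀ = 13.0 m/s, a = 0.3 m/s².
v = v₀ + at → t = (15 − 13.0) / 0.3 = 6.67 s
v² = v₀² + 2aΔx → Δx = (15² − 13.0²)/(2·0.3) = 93.3 m

Phase 2 (decelerating): v₀ = 15.0 m/s, a = -1.6 m/s².
v² = v₀² + 2aΔx = 15.0² + 2·-1.6·23 = 151 → v = 12.3 m/s
t = (v − v₀)/a = (12.3 − 15.0)/-1.6 = 1.68 s

Phase 3 (constant speed): v₀ = 12.3 m/s, a = 0 m/s².
v = v₀ + at = 12.3 + (0)(7) = 12.3 m/s
Δx = v₀t + ½at² = 12.3·7 + 0.5·0·7² = 86.1 m
Distance in phase 3 = 86.1 m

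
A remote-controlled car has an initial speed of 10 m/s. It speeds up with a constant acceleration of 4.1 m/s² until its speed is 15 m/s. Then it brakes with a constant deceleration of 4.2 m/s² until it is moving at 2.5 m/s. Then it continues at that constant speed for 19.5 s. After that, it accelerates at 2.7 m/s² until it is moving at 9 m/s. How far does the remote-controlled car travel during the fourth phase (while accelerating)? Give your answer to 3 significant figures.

13.8 m

Phase 1 (accelerating): v₀ = 10.0 m/s, a = 4.1 m/s².
v = v₀ + at → t = (15 − 10.0) / 4.1 = 1.22 s
v² = v₀² + 2aΔx → Δx = (15² − 10.0²)/(2·4.1) = 15.2 m

Phase 2 (decelerating): v₀ = 15.0 m/s, a = -4.2 m/s².
v = v₀ + at → t = (2.5 − 15.0) / -4.2 = 2.98 s
v² = v₀² + 2aΔx → Δx = (2.5² − 15.0²)/(2·-4.2) = 26.0 m

Phase 3 (constant speed): v₀ = 2.50 m/s, a = 0 m/s².
v = v₀ + at = 2.50 + (0)(19.5) = 2.50 m/s
Δx = v₀t + ½at² = 2.50·19.5 + 0.5·0·19.5² = 48.8 m

Phase 4 (accelerating): v₀ = 2.50 m/s, a = 2.7 m/s².
v = v₀ + at → t = (9 − 2.50) / 2.7 = 2.41 s
v² = v₀² + 2aΔx → Δx = (9² − 2.50²)/(2·2.7) = 13.8 m
Distance in phase 4 = 13.8 m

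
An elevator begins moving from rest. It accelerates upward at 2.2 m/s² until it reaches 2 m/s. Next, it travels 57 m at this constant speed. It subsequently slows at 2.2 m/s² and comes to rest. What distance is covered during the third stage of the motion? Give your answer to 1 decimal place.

0.9 m

Phase 1 (accelerating): v₀ = 0 m/s, a = 2.2 m/s².
v = v₀ + at → t = (2 − 0) / 2.2 = 0.909 s
v² = v₀² + 2aΔx → Δx = (2² − 0²)/(2·2.2) = 0.909 m

Phase 2 (constant speed): v₀ = 2.00 m/s, a = 0 m/s².
Constant speed: t = d/v = 57/2.00 = 28.5 s

Phase 3 (decelerating): v₀ = 2.00 m/s, a = -2.2 m/s².
v = v₀ + at → t = (0 − 2.00) / -2.2 = 0.909 s
v² = v₀² + 2aΔx → Δx = (0² − 2.00²)/(2·-2.2) = 0.909 m
Distance in phase 3 = 0.909 m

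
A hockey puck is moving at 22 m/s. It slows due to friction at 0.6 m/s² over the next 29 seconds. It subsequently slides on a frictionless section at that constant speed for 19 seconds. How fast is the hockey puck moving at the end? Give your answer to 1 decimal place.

4.6 m/s

Phase 1 (decelerating): v₀ = 22.0 m/s, a = -0.6 m/s².
v = v₀ + at = 22.0 + (-0.6)(29) = 4.60 m/s
Δx = v₀t + ½at² = 22.0·29 + 0.5·-0.6·29² = 386 m

Phase 2 (constant speed): v₀ = 4.60 m/s, a = 0 m/s².
v = v₀ + at = 4.60 + (0)(19) = 4.60 m/s
Δx = v₀t + ½at² = 4.60·19 + 0.5·0·19² = 87.4 m
Final speed = 4.60 m/s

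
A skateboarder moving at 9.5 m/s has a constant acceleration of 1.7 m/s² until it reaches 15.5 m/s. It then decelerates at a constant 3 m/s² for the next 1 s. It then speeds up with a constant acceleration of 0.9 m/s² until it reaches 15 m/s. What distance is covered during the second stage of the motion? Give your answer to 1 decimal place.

14.0 m

Phase 1 (accelerating): v₀ = 9.50 m/s, a = 1.7 m/s².
v = v₀ + at → t = (15.5 − 9.50) / 1.7 = 3.53 s
v² = v₀² + 2aΔx → Δx = (15.5² − 9.50²)/(2·1.7) = 44.1 m

Phase 2 (decelerating): v₀ = 15.5 m/s, a = -3 m/s².
v = v₀ + at = 15.5 + (-3)(1) = 12.5 m/s
Δx = v₀t + ½at² = 15.5·1 + 0.5·-3·1² = 14.0 m
Distance in phase 2 = 14.0 m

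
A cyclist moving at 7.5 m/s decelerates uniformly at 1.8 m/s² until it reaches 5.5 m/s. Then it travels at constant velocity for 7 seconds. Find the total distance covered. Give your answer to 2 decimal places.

Phase 1 (decelerating): v₀ = 7.50 m/s, a = -1.8 m/s².
v = v₀ + at → t = (5.5 − 7.50) / -1.8 = 1.11 s
v² = v₀² + 2aΔx → Δx = (5.5² − 7.50²)/(2·-1.8) = 7.22 m

Phase 2 (constant speed): v₀ = 5.50 m/s, a = 0 m/s².
v = v₀ + at = 5.50 + (0)(7) = 5.50 m/s
Δx = v₀t + ½at² = 5.50·7 + 0.5·0·7² = 38.5 m
Total distance = 7.22 + 38.5 = 45.7 m

45.72 m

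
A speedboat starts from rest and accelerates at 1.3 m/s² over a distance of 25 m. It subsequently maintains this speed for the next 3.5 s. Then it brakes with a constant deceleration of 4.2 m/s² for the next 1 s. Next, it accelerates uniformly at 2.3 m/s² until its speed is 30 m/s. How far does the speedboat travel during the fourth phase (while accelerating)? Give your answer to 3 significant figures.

Phase 1 (accelerating): v₀ = 0 m/s, a = 1.3 m/s².
v² = v₀² + 2aΔx = 0² + 2·1.3·25 = 65.0 → v = 8.06 m/s
t = (v − v₀)/a = (8.06 − 0)/1.3 = 6.20 s

Phase 2 (constant speed): v₀ = 8.06 m/s, a = 0 m/s².
v = v₀ + at = 8.06 + (0)(3.5) = 8.06 m/s
Δx = v₀t + ½at² = 8.06·3.5 + 0.5·0·3.5² = 28.2 m

Phase 3 (decelerating): v₀ = 8.06 m/s, a = -4.2 m/s².
v = v₀ + at = 8.06 + (-4.2)(1) = 3.86 m/s
Δx = v₀t + ½at² = 8.06·1 + 0.5·-4.2·1² = 5.96 m

Phase 4 (accelerating): v₀ = 3.86 m/s, a = 2.3 m/s².
v = v₀ + at → t = (30 − 3.86) / 2.3 = 11.4 s
v² = v₀² + 2aΔx → Δx = (30² − 3.86²)/(2·2.3) = 192 m
Distance in phase 4 = 192 m

192 m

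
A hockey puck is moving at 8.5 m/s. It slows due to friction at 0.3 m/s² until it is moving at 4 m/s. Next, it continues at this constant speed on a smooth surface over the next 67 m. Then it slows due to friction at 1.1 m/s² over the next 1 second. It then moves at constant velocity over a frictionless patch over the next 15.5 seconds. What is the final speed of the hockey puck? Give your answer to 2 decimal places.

Phase 1 (decelerating): v₀ = 8.50 m/s, a = -0.3 m/s².
v = v₀ + at → t = (4 − 8.50) / -0.3 = 15.0 s
v² = v₀² + 2aΔx → Δx = (4² − 8.50²)/(2·-0.3) = 93.8 m

Phase 2 (constant speed): v₀ = 4.00 m/s, a = 0 m/s².
Constant speed: t = d/v = 67/4.00 = 16.8 s

Phase 3 (decelerating): v₀ = 4.00 m/s, a = -1.1 m/s².
v = v₀ + at = 4.00 + (-1.1)(1) = 2.90 m/s
Δx = v₀t + ½at² = 4.00·1 + 0.5·-1.1·1² = 3.45 m

Phase 4 (constant speed): v₀ = 2.90 m/s, a = 0 m/s².
v = v₀ + at = 2.90 + (0)(15.5) = 2.90 m/s
Δx = v₀t + ½at² = 2.90·15.5 + 0.5·0·15.5² = 44.9 m
Final speed = 2.90 m/s

2.90 m/s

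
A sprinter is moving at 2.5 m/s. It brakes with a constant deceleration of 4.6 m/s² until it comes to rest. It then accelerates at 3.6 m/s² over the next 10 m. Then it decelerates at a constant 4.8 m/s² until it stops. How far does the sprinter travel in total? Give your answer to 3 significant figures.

Phase 1 (decelerating): v₀ = 2.50 m/s, a = -4.6 m/s².
v = v₀ + at → t = (0 − 2.50) / -4.6 = 0.543 s
v² = v₀² + 2aΔx → Δx = (0² − 2.50²)/(2·-4.6) = 0.679 m

Phase 2 (accelerating): v₀ = 0 m/s, a = 3.6 m/s².
v² = v₀² + 2aΔx = 0² + 2·3.6·10 = 72.0 → v = 8.49 m/s
t = (v − v₀)/a = (8.49 − 0)/3.6 = 2.36 s

Phase 3 (decelerating): v₀ = 8.49 m/s, a = -4.8 m/s².
v = v₀ + at → t = (0 − 8.49) / -4.8 = 1.77 s
v² = v₀² + 2aΔx → Δx = (0² − 8.49²)/(2·-4.8) = 7.50 m
Total distance = 0.679 + 10.0 + 7.50 = 18.2 m

18.2 m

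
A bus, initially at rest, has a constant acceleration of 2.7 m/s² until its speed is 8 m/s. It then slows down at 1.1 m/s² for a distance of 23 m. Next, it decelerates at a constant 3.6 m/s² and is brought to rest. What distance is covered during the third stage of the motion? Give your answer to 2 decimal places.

1.86 m

Phase 1 (accelerating): v₀ = 0 m/s, a = 2.7 m/s².
v = v₀ + at → t = (8 − 0) / 2.7 = 2.96 s
v² = v₀² + 2aΔx → Δx = (8² − 0²)/(2·2.7) = 11.9 m

Phase 2 (decelerating): v₀ = 8.00 m/s, a = -1.1 m/s².
v² = v₀² + 2aΔx = 8.00² + 2·-1.1·23 = 13.4 → v = 3.66 m/s
t = (v − v₀)/a = (3.66 − 8.00)/-1.1 = 3.94 s

Phase 3 (decelerating): v₀ = 3.66 m/s, a = -3.6 m/s².
v = v₀ + at → t = (0 − 3.66) / -3.6 = 1.02 s
v² = v₀² + 2aΔx → Δx = (0² − 3.66²)/(2·-3.6) = 1.86 m
Distance in phase 3 = 1.86 m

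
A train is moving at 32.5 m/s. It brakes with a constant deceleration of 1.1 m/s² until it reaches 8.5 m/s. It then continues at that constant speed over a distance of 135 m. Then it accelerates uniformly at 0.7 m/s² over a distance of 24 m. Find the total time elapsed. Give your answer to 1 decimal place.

40.3 s

Phase 1 (decelerating): v₀ = 32.5 m/s, a = -1.1 m/s².
v = v₀ + at → t = (8.5 − 32.5) / -1.1 = 21.8 s
v² = v₀² + 2aΔx → Δx = (8.5² − 32.5²)/(2·-1.1) = 447 m

Phase 2 (constant speed): v₀ = 8.50 m/s, a = 0 m/s².
Constant speed: t = d/v = 135/8.50 = 15.9 s

Phase 3 (accelerating): v₀ = 8.50 m/s, a = 0.7 m/s².
v² = v₀² + 2aΔx = 8.50² + 2·0.7·24 = 106 → v = 10.3 m/s
t = (v − v₀)/a = (10.3 − 8.50)/0.7 = 2.55 s
Total time = 21.8 + 15.9 + 2.55 = 40.3 s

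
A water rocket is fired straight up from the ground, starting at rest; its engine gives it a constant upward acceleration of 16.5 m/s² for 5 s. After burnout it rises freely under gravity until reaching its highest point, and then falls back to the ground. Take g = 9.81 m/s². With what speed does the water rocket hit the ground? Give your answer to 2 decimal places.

104.18 m/s

Phase 1 (powered ascent): v₀ = 0 m/s, a = 16.5 m/s².
v = v₀ + at = 0 + (16.5)(5) = 82.5 m/s
Δx = v₀t + ½at² = 0·5 + 0.5·16.5·5² = 206 m

Phase 2 (coasting upward): v₀ = 82.5 m/s, a = -9.81 m/s².
v = v₀ + at → t = (0 − 82.5) / -9.81 = 8.41 s
v² = v₀² + 2aΔx → Δx = (0² − 82.5²)/(2·-9.81) = 347 m

Phase 3 (free fall): v₀ = 0 m/s, a = -9.81 m/s².
Falls 553 m from rest: t = √(2·553/9.81) = 10.6 s; v = g·t = 104 m/s.
Impact speed = 104 m/s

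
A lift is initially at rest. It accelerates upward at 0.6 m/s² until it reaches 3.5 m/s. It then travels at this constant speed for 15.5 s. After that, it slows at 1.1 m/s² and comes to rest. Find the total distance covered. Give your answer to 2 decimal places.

Phase 1 (accelerating): v₀ = 0 m/s, a = 0.6 m/s².
v = v₀ + at → t = (3.5 − 0) / 0.6 = 5.83 s
v² = v₀² + 2aΔx → Δx = (3.5² − 0²)/(2·0.6) = 10.2 m

Phase 2 (constant speed): v₀ = 3.50 m/s, a = 0 m/s².
v = v₀ + at = 3.50 + (0)(15.5) = 3.50 m/s
Δx = v₀t + ½at² = 3.50·15.5 + 0.5·0·15.5² = 54.2 m

Phase 3 (decelerating): v₀ = 3.50 m/s, a = -1.1 m/s².
v = v₀ + at → t = (0 − 3.50) / -1.1 = 3.18 s
v² = v₀² + 2aΔx → Δx = (0² − 3.50²)/(2·-1.1) = 5.57 m
Total distance = 10.2 + 54.2 + 5.57 = 70.0 m

70.03 m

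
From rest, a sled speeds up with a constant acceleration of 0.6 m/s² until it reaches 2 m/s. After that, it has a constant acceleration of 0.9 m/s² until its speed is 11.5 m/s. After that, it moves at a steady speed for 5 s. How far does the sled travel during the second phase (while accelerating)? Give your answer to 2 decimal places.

Phase 1 (accelerating): v₀ = 0 m/s, a = 0.6 m/s².
v = v₀ + at → t = (2 − 0) / 0.6 = 3.33 s
v² = v₀² + 2aΔx → Δx = (2² − 0²)/(2·0.6) = 3.33 m

Phase 2 (accelerating): v₀ = 2.00 m/s, a = 0.9 m/s².
v = v₀ + at → t = (11.5 − 2.00) / 0.9 = 10.6 s
v² = v₀² + 2aΔx → Δx = (11.5² − 2.00²)/(2·0.9) = 71.2 m
Distance in phase 2 = 71.2 m

71.25 m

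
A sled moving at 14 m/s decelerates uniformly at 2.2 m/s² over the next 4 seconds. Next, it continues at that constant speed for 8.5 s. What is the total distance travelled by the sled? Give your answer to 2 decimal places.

Phase 1 (decelerating): v₀ = 14.0 m/s, a = -2.2 m/s².
v = v₀ + at = 14.0 + (-2.2)(4) = 5.20 m/s
Δx = v₀t + ½at² = 14.0·4 + 0.5·-2.2·4² = 38.4 m

Phase 2 (constant speed): v₀ = 5.20 m/s, a = 0 m/s².
v = v₀ + at = 5.20 + (0)(8.5) = 5.20 m/s
Δx = v₀t + ½at² = 5.20·8.5 + 0.5·0·8.5² = 44.2 m
Total distance = 38.4 + 44.2 = 82.6 m

82.60 m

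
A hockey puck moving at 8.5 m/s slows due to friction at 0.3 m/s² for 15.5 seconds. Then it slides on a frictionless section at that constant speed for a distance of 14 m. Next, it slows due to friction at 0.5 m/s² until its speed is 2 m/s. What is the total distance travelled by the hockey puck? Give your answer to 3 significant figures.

121 m

Phase 1 (decelerating): v₀ = 8.50 m/s, a = -0.3 m/s².
v = v₀ + at = 8.50 + (-0.3)(15.5) = 3.85 m/s
Δx = v₀t + ½at² = 8.50·15.5 + 0.5·-0.3·15.5² = 95.7 m

Phase 2 (constant speed): v₀ = 3.85 m/s, a = 0 m/s².
Constant speed: t = d/v = 14/3.85 = 3.64 s

Phase 3 (decelerating): v₀ = 3.85 m/s, a = -0.5 m/s².
v = v₀ + at → t = (2 − 3.85) / -0.5 = 3.70 s
v² = v₀² + 2aΔx → Δx = (2² − 3.85²)/(2·-0.5) = 10.8 m
Total distance = 95.7 + 14.0 + 10.8 = 121 m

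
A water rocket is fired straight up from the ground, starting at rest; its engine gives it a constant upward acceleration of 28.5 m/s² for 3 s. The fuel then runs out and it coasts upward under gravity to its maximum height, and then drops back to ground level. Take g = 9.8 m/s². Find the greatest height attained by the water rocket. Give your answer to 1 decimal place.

501.2 m

Phase 1 (powered ascent): v₀ = 0 m/s, a = 28.5 m/s².
v = v₀ + at = 0 + (28.5)(3) = 85.5 m/s
Δx = v₀t + ½at² = 0·3 + 0.5·28.5·3² = 128 m

Phase 2 (coasting upward): v₀ = 85.5 m/s, a = -9.8 m/s².
v = v₀ + at → t = (0 − 85.5) / -9.8 = 8.72 s
v² = v₀² + 2aΔx → Δx = (0² − 85.5²)/(2·-9.8) = 373 m
Maximum height = 128 + 373 = 501 m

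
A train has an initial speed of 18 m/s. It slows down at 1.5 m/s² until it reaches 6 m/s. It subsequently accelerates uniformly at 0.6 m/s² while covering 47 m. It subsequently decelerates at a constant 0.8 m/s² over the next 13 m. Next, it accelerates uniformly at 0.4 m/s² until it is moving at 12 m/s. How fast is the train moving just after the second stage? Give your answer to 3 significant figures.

Phase 1 (decelerating): v₀ = 18.0 m/s, a = -1.5 m/s².
v = v₀ + at → t = (6 − 18.0) / -1.5 = 8.00 s
v² = v₀² + 2aΔx → Δx = (6² − 18.0²)/(2·-1.5) = 96.0 m

Phase 2 (accelerating): v₀ = 6.00 m/s, a = 0.6 m/s².
v² = v₀² + 2aΔx = 6.00² + 2·0.6·47 = 92.4 → v = 9.61 m/s
t = (v − v₀)/a = (9.61 − 6.00)/0.6 = 6.02 s
Speed at end of phase 2 = 9.61 m/s

9.61 m/s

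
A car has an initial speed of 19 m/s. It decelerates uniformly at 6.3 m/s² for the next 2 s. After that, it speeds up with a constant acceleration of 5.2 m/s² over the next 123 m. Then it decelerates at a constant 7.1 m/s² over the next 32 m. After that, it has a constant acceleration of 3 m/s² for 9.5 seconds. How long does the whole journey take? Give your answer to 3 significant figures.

Phase 1 (decelerating): v₀ = 19.0 m/s, a = -6.3 m/s².
v = v₀ + at = 19.0 + (-6.3)(2) = 6.40 m/s
Δx = v₀t + ½at² = 19.0·2 + 0.5·-6.3·2² = 25.4 m

Phase 2 (accelerating): v₀ = 6.40 m/s, a = 5.2 m/s².
v² = v₀² + 2aΔx = 6.40² + 2·5.2·123 = 1320 → v = 36.3 m/s
t = (v − v₀)/a = (36.3 − 6.40)/5.2 = 5.76 s

Phase 3 (decelerating): v₀ = 36.3 m/s, a = -7.1 m/s².
v² = v₀² + 2aΔx = 36.3² + 2·-7.1·32 = 866 → v = 29.4 m/s
t = (v − v₀)/a = (29.4 − 36.3)/-7.1 = 0.973 s

Phase 4 (accelerating): v₀ = 29.4 m/s, a = 3 m/s².
v = v₀ + at = 29.4 + (3)(9.5) = 57.9 m/s
Δx = v₀t + ½at² = 29.4·9.5 + 0.5·3·9.5² = 415 m
Total time = 2.00 + 5.76 + 0.973 + 9.50 = 18.2 s

18.2 s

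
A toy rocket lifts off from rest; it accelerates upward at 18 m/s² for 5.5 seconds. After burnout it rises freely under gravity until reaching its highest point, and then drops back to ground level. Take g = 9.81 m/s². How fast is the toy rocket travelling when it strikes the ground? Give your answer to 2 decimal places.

Phase 1 (powered ascent): v₀ = 0 m/s, a = 18 m/s².
v = v₀ + at = 0 + (18)(5.5) = 99.0 m/s
Δx = v₀t + ½at² = 0·5.5 + 0.5·18·5.5² = 272 m

Phase 2 (coasting upward): v₀ = 99.0 m/s, a = -9.81 m/s².
v = v₀ + at → t = (0 − 99.0) / -9.81 = 10.1 s
v² = v₀² + 2aΔx → Δx = (0² − 99.0²)/(2·-9.81) = 500 m

Phase 3 (free fall): v₀ = 0 m/s, a = -9.81 m/s².
Falls 772 m from rest: t = √(2·772/9.81) = 12.5 s; v = g·t = 123 m/s.
Impact speed = 123 m/s

123.06 m/s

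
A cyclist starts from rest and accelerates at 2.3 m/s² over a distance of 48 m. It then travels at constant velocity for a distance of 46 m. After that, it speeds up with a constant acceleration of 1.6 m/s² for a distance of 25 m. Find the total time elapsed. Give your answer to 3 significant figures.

Phase 1 (accelerating): v₀ = 0 m/s, a = 2.3 m/s².
v² = v₀² + 2aΔx = 0² + 2·2.3·48 = 221 → v = 14.9 m/s
t = (v − v₀)/a = (14.9 − 0)/2.3 = 6.46 s

Phase 2 (constant speed): v₀ = 14.9 m/s, a = 0 m/s².
Constant speed: t = d/v = 46/14.9 = 3.10 s

Phase 3 (accelerating): v₀ = 14.9 m/s, a = 1.6 m/s².
v² = v₀² + 2aΔx = 14.9² + 2·1.6·25 = 301 → v = 17.3 m/s
t = (v − v₀)/a = (17.3 − 14.9)/1.6 = 1.55 s
Total time = 6.46 + 3.10 + 1.55 = 11.1 s

11.1 s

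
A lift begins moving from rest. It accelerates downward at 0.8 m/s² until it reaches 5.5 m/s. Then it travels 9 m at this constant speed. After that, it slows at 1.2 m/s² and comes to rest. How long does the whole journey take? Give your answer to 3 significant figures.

Phase 1 (accelerating): v₀ = 0 m/s, a = 0.8 m/s².
v = v₀ + at → t = (5.5 − 0) / 0.8 = 6.88 s
v² = v₀² + 2aΔx → Δx = (5.5² − 0²)/(2·0.8) = 18.9 m

Phase 2 (constant speed): v₀ = 5.50 m/s, a = 0 m/s².
Constant speed: t = d/v = 9/5.50 = 1.64 s

Phase 3 (decelerating): v₀ = 5.50 m/s, a = -1.2 m/s².
v = v₀ + at → t = (0 − 5.50) / -1.2 = 4.58 s
v² = v₀² + 2aΔx → Δx = (0² − 5.50²)/(2·-1.2) = 12.6 m
Total time = 6.88 + 1.64 + 4.58 = 13.1 s

13.1 s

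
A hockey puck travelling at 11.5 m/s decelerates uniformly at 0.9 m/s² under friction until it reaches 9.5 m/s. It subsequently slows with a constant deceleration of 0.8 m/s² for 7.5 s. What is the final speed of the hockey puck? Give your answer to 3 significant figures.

3.50 m/s

Phase 1 (decelerating): v₀ = 11.5 m/s, a = -0.9 m/s².
v = v₀ + at → t = (9.5 − 11.5) / -0.9 = 2.22 s
v² = v₀² + 2aΔx → Δx = (9.5² − 11.5²)/(2·-0.9) = 23.3 m

Phase 2 (decelerating): v₀ = 9.50 m/s, a = -0.8 m/s².
v = v₀ + at = 9.50 + (-0.8)(7.5) = 3.50 m/s
Δx = v₀t + ½at² = 9.50·7.5 + 0.5·-0.8·7.5² = 48.8 m
Final speed = 3.50 m/s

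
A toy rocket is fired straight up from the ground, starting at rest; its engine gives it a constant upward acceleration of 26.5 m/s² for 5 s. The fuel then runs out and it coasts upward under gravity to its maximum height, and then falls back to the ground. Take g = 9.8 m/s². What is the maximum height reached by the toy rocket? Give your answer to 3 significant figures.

Phase 1 (powered ascent): v₀ = 0 m/s, a = 26.5 m/s².
v = v₀ + at = 0 + (26.5)(5) = 132 m/s
Δx = v₀t + ½at² = 0·5 + 0.5·26.5·5² = 331 m

Phase 2 (coasting upward): v₀ = 132 m/s, a = -9.8 m/s².
v = v₀ + at → t = (0 − 132) / -9.8 = 13.5 s
v² = v₀² + 2aΔx → Δx = (0² − 132²)/(2·-9.8) = 896 m
Maximum height = 331 + 896 = 1230 m

1230 m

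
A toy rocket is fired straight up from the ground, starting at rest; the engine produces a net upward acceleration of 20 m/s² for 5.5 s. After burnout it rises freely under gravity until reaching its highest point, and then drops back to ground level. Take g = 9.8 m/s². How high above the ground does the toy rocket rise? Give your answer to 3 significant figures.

Phase 1 (powered ascent): v₀ = 0 m/s, a = 20 m/s².
v = v₀ + at = 0 + (20)(5.5) = 110 m/s
Δx = v₀t + ½at² = 0·5.5 + 0.5·20·5.5² = 302 m

Phase 2 (coasting upward): v₀ = 110 m/s, a = -9.8 m/s².
v = v₀ + at → t = (0 − 110) / -9.8 = 11.2 s
v² = v₀² + 2aΔx → Δx = (0² − 110²)/(2·-9.8) = 617 m
Maximum height = 302 + 617 = 920 m

920 m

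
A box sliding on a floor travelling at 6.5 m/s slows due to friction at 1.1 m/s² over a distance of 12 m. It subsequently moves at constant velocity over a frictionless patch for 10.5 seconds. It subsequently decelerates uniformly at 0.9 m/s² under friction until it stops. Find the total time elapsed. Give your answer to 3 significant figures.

17.2 s

Phase 1 (decelerating): v₀ = 6.50 m/s, a = -1.1 m/s².
v² = v₀² + 2aΔx = 6.50² + 2·-1.1·12 = 15.8 → v = 3.98 m/s
t = (v − v₀)/a = (3.98 − 6.50)/-1.1 = 2.29 s

Phase 2 (constant speed): v₀ = 3.98 m/s, a = 0 m/s².
v = v₀ + at = 3.98 + (0)(10.5) = 3.98 m/s
Δx = v₀t + ½at² = 3.98·10.5 + 0.5·0·10.5² = 41.8 m

Phase 3 (decelerating): v₀ = 3.98 m/s, a = -0.9 m/s².
v = v₀ + at → t = (0 − 3.98) / -0.9 = 4.42 s
v² = v₀² + 2aΔx → Δx = (0² − 3.98²)/(2·-0.9) = 8.81 m
Total time = 2.29 + 10.5 + 4.42 = 17.2 s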